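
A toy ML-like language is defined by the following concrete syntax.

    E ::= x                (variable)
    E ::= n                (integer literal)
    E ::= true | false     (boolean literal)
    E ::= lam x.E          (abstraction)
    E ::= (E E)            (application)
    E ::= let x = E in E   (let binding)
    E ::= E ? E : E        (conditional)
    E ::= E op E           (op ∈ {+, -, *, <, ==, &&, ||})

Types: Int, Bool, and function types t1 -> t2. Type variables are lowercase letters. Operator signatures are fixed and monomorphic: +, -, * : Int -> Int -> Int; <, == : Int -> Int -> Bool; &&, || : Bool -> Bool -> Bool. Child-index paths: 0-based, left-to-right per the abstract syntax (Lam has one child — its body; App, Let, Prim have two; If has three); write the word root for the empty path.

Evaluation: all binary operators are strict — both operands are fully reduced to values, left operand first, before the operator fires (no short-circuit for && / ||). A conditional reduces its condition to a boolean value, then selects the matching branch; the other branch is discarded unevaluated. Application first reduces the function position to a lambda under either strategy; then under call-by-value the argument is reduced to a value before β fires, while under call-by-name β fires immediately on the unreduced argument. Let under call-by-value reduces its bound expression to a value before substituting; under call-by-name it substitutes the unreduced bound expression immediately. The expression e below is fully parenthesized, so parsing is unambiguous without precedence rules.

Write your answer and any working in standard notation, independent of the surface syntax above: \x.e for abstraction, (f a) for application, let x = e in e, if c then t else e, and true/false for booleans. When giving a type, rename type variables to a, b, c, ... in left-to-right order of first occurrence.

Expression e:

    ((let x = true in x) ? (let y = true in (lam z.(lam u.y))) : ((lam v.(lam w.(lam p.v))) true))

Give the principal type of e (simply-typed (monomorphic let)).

Derivation:
let x : Bool
x : Bool
  unify Bool ~ Bool
let y : Bool
y : Bool
\u._ : b -> Bool
\z._ : a -> b -> Bool
v : c
\p._ : e -> c
\w._ : d -> e -> c
\v._ : c -> d -> e -> c
  unify c -> d -> e -> c ~ Bool -> f
  unify c ~ Bool
  unify d -> e -> Bool ~ f
_ _ : d -> e -> Bool
  unify a -> b -> Bool ~ d -> e -> Bool
  unify a ~ d
  unify b -> Bool ~ e -> Bool
  unify b ~ e
  unify Bool ~ Bool

Answer: a -> b -> Bool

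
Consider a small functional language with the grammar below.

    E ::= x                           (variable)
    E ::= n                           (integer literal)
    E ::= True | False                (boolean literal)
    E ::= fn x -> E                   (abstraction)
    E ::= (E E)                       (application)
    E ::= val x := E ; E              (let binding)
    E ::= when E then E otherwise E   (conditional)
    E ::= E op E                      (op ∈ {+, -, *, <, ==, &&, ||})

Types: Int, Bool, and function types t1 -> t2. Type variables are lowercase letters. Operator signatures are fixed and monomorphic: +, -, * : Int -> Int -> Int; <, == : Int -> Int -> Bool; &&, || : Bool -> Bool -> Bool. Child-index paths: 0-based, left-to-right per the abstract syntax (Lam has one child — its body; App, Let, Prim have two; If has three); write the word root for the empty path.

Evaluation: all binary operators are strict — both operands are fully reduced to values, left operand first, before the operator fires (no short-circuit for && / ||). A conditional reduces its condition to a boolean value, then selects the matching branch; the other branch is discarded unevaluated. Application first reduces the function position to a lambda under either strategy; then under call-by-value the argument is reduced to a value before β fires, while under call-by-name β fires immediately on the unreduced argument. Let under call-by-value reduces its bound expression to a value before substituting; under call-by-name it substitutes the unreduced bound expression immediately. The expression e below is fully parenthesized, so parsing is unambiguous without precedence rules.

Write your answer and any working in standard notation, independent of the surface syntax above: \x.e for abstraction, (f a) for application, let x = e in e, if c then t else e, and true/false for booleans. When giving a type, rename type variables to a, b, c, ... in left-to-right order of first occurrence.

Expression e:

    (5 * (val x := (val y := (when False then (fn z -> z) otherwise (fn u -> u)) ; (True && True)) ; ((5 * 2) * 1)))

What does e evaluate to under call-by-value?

Answer: 50

Trace:
step 0: (5 * (let x = (let y = (if false then (\z.z) else (\u.u)) in (true && true)) in ((5 * 2) * 1)))
step 1: [if@1.0.0] (5 * (let x = (let y = (\u.u) in (true && true)) in ((5 * 2) * 1)))
step 2: [let@1.0] (5 * (let x = (true && true) in ((5 * 2) * 1)))
step 3: [delta@1.0] (5 * (let x = true in ((5 * 2) * 1)))
step 4: [let@1] (5 * ((5 * 2) * 1))
step 5: [delta@1.0] (5 * (10 * 1))
step 6: [delta@1] (5 * 10)
step 7: [delta@root] 50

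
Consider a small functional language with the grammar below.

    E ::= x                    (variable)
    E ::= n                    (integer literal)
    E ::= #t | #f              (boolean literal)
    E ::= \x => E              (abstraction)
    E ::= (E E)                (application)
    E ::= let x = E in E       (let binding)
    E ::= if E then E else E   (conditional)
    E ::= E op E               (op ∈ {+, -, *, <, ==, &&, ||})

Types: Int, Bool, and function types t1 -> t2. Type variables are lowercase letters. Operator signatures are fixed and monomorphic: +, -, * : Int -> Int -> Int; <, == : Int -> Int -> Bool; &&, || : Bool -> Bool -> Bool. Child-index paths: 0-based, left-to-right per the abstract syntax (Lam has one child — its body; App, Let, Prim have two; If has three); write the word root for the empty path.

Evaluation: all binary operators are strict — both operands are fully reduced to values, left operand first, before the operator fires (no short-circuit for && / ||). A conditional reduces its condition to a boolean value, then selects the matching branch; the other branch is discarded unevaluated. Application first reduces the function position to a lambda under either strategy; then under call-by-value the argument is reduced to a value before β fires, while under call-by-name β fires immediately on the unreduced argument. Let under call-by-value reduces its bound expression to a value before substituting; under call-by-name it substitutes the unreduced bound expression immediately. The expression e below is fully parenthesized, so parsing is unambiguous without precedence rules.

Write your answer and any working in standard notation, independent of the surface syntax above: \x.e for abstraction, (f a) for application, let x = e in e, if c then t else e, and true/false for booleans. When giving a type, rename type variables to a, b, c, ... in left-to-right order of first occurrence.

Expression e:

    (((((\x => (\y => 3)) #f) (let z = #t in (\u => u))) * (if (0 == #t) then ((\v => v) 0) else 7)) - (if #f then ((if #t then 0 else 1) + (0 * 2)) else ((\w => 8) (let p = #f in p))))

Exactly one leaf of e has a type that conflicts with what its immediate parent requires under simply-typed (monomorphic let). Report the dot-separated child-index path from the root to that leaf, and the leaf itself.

Answer: 0.1.0.1 : true

Working:
\y._ : b -> Int
\x._ : a -> b -> Int
  unify a -> b -> Int ~ Bool -> c
  unify a ~ Bool
  unify b -> Int ~ c
_ _ : b -> Int
let z : Bool
u : d
\u._ : d -> d
  unify b -> Int ~ (d -> d) -> e
  unify b ~ d -> d
  unify Int ~ e
_ _ : Int
  unify Int ~ Int
  unify Int ~ Int
  unify Bool ~ Int
  FAIL: mismatch Bool ~ Int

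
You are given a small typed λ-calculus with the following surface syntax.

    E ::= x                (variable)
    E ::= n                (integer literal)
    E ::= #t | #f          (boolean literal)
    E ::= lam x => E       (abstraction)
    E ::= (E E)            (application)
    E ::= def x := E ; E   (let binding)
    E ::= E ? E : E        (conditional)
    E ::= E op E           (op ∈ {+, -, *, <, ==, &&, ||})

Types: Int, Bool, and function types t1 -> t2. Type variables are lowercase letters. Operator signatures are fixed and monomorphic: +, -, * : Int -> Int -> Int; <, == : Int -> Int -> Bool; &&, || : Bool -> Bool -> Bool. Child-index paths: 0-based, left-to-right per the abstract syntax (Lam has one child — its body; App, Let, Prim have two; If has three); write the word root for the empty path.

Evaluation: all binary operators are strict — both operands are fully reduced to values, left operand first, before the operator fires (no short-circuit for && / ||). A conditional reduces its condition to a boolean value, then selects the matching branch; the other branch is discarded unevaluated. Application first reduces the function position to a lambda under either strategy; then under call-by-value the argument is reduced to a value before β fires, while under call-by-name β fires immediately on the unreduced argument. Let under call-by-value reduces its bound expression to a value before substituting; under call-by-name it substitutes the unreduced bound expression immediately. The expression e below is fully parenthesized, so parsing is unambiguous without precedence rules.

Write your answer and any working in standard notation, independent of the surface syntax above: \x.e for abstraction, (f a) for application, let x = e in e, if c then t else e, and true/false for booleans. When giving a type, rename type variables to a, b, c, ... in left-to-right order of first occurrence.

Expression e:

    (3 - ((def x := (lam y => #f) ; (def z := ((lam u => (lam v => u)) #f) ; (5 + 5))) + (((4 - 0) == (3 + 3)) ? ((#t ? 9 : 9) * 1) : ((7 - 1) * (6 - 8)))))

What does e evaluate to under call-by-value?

Answer: 5

Derivation:
step 0: (3 - ((let x = (\y.false) in (let z = ((\u.(\v.u)) false) in (5 + 5))) + (if ((4 - 0) == (3 + 3)) then ((if true then 9 else 9) * 1) else ((7 - 1) * (6 - 8)))))
step 1: [let@1.0] (3 - ((let z = ((\u.(\v.u)) false) in (5 + 5)) + (if ((4 - 0) == (3 + 3)) then ((if true then 9 else 9) * 1) else ((7 - 1) * (6 - 8)))))
step 2: [beta@1.0.0] (3 - ((let z = (\v.false) in (5 + 5)) + (if ((4 - 0) == (3 + 3)) then ((if true then 9 else 9) * 1) else ((7 - 1) * (6 - 8)))))
step 3: [let@1.0] (3 - ((5 + 5) + (if ((4 - 0) == (3 + 3)) then ((if true then 9 else 9) * 1) else ((7 - 1) * (6 - 8)))))
step 4: [delta@1.0] (3 - (10 + (if ((4 - 0) == (3 + 3)) then ((if true then 9 else 9) * 1) else ((7 - 1) * (6 - 8)))))
step 5: [delta@1.1.0.0] (3 - (10 + (if (4 == (3 + 3)) then ((if true then 9 else 9) * 1) else ((7 - 1) * (6 - 8)))))
step 6: [delta@1.1.0.1] (3 - (10 + (if (4 == 6) then ((if true then 9 else 9) * 1) else ((7 - 1) * (6 - 8)))))
step 7: [delta@1.1.0] (3 - (10 + (if false then ((if true then 9 else 9) * 1) else ((7 - 1) * (6 - 8)))))
step 8: [if@1.1] (3 - (10 + ((7 - 1) * (6 - 8))))
step 9: [delta@1.1.0] (3 - (10 + (6 * (6 - 8))))
step 10: [delta@1.1.1] (3 - (10 + (6 * -2)))
step 11: [delta@1.1] (3 - (10 + -12))
step 12: [delta@1] (3 - -2)
step 13: [delta@root] 5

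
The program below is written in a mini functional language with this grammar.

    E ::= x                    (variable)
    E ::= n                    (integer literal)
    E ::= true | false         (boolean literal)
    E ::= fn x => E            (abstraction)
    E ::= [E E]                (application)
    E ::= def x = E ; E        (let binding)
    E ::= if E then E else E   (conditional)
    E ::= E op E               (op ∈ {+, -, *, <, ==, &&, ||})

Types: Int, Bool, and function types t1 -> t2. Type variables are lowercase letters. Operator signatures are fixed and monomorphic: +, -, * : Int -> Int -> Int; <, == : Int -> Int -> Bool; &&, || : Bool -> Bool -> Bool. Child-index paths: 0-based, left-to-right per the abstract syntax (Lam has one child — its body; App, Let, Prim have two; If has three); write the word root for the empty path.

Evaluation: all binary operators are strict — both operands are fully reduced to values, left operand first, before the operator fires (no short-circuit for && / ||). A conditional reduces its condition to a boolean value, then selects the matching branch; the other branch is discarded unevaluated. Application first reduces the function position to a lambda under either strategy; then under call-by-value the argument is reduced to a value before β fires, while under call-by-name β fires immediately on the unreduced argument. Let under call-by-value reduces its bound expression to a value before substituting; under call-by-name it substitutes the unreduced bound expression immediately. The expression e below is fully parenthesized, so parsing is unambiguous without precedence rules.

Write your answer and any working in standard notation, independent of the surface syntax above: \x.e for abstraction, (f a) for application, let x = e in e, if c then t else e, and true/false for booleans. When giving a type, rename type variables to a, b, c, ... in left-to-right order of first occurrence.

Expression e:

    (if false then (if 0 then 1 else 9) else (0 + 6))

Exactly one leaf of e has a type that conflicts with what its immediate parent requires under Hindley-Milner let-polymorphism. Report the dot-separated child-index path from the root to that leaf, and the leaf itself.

Working:
  unify Bool ~ Bool
  unify Int ~ Bool
  FAIL: mismatch Int ~ Bool

Answer: 1.0 : 0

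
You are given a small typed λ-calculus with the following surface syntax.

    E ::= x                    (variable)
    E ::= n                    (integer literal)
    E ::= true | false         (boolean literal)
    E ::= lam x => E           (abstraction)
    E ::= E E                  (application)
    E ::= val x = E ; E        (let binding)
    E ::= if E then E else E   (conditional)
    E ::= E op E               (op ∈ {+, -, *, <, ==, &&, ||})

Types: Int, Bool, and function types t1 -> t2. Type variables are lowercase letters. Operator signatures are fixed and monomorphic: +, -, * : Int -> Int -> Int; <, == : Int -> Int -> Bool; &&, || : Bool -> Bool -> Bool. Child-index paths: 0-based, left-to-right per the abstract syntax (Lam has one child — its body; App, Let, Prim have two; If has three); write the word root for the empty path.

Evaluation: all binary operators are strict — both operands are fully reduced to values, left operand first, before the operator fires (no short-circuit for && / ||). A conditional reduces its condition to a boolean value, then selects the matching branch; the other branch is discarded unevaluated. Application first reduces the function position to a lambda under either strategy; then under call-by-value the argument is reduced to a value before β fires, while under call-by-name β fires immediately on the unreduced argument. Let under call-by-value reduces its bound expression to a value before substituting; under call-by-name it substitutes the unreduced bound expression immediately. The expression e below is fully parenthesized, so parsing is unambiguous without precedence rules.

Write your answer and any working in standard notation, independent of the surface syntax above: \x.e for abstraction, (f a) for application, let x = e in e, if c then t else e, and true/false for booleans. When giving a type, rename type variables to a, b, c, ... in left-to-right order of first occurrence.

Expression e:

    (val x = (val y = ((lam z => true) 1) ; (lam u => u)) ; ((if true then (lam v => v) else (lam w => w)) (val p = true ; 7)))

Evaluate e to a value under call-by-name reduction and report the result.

Derivation:
step 0: (let x = (let y = ((\z.true) 1) in (\u.u)) in ((if true then (\v.v) else (\w.w)) (let p = true in 7)))
step 1: [let@root] ((if true then (\v.v) else (\w.w)) (let p = true in 7))
step 2: [if@0] ((\v.v) (let p = true in 7))
step 3: [beta@root] (let p = true in 7)
step 4: [let@root] 7

Answer: 7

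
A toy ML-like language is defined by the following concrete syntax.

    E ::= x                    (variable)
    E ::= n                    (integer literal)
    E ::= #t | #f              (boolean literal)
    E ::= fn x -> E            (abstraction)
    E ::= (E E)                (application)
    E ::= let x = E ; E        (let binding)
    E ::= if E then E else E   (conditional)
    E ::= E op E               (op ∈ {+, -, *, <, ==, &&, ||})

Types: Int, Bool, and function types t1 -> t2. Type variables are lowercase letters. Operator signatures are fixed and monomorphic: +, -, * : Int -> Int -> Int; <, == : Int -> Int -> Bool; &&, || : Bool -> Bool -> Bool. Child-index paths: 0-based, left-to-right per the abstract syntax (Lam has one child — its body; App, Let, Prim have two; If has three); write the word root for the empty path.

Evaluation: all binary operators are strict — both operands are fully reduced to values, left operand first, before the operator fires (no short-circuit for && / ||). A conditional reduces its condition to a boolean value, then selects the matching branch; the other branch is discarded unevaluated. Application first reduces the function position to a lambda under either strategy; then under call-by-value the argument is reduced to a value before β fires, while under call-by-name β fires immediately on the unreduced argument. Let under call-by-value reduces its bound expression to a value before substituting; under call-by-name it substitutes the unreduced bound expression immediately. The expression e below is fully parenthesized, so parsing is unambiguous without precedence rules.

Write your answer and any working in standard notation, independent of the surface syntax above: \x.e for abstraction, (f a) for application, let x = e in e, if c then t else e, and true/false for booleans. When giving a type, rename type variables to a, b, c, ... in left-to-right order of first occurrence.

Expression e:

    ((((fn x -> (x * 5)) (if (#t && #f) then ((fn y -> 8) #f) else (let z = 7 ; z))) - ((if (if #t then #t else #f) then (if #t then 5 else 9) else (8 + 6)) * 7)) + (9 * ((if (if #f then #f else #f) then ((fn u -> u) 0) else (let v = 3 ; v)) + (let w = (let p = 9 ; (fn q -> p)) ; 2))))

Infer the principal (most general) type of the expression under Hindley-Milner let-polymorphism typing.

Working:
x : a
  unify a ~ Int
  unify Int ~ Int
\x._ : Int -> Int
  unify Bool ~ Bool
  unify Bool ~ Bool
  unify Bool ~ Bool
\y._ : b -> Int
  unify b -> Int ~ Bool -> c
  unify b ~ Bool
  unify Int ~ c
_ _ : Int
let z : Int
z : Int
  unify Int ~ Int
  unify Int -> Int ~ Int -> d
  unify Int ~ Int
  unify Int ~ d
_ _ : Int
  unify Int ~ Int
  unify Bool ~ Bool
  unify Bool ~ Bool
  unify Bool ~ Bool
  unify Bool ~ Bool
  unify Int ~ Int
  unify Int ~ Int
  unify Int ~ Int
  unify Int ~ Int
  unify Int ~ Int
  unify Int ~ Int
  unify Int ~ Int
  unify Int ~ Int
  unify Int ~ Int
  unify Bool ~ Bool
  unify Bool ~ Bool
  unify Bool ~ Bool
u : e
\u._ : e -> e
  unify e -> e ~ Int -> f
  unify e ~ Int
  unify Int ~ f
_ _ : Int
let v : Int
v : Int
  unify Int ~ Int
  unify Int ~ Int
let p : Int
p : Int
\q._ : g -> Int
let w : forall. g -> Int
  unify Int ~ Int
  unify Int ~ Int
  unify Int ~ Int

Answer: Int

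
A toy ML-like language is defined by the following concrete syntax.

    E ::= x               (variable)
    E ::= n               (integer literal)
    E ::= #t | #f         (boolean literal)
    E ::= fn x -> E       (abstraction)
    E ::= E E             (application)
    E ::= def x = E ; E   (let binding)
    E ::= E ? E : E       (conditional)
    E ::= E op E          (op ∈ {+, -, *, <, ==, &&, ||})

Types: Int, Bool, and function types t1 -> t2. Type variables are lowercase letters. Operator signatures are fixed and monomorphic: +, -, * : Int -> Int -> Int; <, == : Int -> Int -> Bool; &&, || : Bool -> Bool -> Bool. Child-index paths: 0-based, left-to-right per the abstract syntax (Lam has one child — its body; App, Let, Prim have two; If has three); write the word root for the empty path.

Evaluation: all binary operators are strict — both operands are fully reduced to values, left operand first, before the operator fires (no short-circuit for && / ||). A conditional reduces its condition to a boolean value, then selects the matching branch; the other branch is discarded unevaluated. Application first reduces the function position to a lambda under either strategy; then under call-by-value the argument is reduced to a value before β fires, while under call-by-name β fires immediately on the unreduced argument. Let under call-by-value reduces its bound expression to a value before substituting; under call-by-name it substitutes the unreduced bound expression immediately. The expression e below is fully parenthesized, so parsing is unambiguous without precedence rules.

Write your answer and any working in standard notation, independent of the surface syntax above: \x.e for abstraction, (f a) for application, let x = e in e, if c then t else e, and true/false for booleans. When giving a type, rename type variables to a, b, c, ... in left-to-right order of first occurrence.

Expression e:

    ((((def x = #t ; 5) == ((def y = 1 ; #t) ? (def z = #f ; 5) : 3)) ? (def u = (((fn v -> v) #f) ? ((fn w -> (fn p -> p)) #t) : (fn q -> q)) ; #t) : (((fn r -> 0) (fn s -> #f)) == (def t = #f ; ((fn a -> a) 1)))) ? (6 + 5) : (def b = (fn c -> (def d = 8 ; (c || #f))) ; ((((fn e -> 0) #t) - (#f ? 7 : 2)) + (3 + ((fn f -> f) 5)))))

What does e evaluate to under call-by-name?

Working:
step 0: (if (if ((let x = true in 5) == (if (let y = 1 in true) then (let z = false in 5) else 3)) then (let u = (if ((\v.v) false) then ((\w.(\p.p)) true) else (\q.q)) in true) else (((\r.0) (\s.false)) == (let t = false in ((\a.a) 1)))) then (6 + 5) else (let b = (\c.(let d = 8 in (c || false))) in ((((\e.0) true) - (if false then 7 else 2)) + (3 + ((\f.f) 5)))))
step 1: [let@0.0.0] (if (if (5 == (if (let y = 1 in true) then (let z = false in 5) else 3)) then (let u = (if ((\v.v) false) then ((\w.(\p.p)) true) else (\q.q)) in true) else (((\r.0) (\s.false)) == (let t = false in ((\a.a) 1)))) then (6 + 5) else (let b = (\c.(let d = 8 in (c || false))) in ((((\e.0) true) - (if false then 7 else 2)) + (3 + ((\f.f) 5)))))
step 2: [let@0.0.1.0] (if (if (5 == (if true then (let z = false in 5) else 3)) then (let u = (if ((\v.v) false) then ((\w.(\p.p)) true) else (\q.q)) in true) else (((\r.0) (\s.false)) == (let t = false in ((\a.a) 1)))) then (6 + 5) else (let b = (\c.(let d = 8 in (c || false))) in ((((\e.0) true) - (if false then 7 else 2)) + (3 + ((\f.f) 5)))))
step 3: [if@0.0.1] (if (if (5 == (let z = false in 5)) then (let u = (if ((\v.v) false) then ((\w.(\p.p)) true) else (\q.q)) in true) else (((\r.0) (\s.false)) == (let t = false in ((\a.a) 1)))) then (6 + 5) else (let b = (\c.(let d = 8 in (c || false))) in ((((\e.0) true) - (if false then 7 else 2)) + (3 + ((\f.f) 5)))))
step 4: [let@0.0.1] (if (if (5 == 5) then (let u = (if ((\v.v) false) then ((\w.(\p.p)) true) else (\q.q)) in true) else (((\r.0) (\s.false)) == (let t = false in ((\a.a) 1)))) then (6 + 5) else (let b = (\c.(let d = 8 in (c || false))) in ((((\e.0) true) - (if false then 7 else 2)) + (3 + ((\f.f) 5)))))
step 5: [delta@0.0] (if (if true then (let u = (if ((\v.v) false) then ((\w.(\p.p)) true) else (\q.q)) in true) else (((\r.0) (\s.false)) == (let t = false in ((\a.a) 1)))) then (6 + 5) else (let b = (\c.(let d = 8 in (c || false))) in ((((\e.0) true) - (if false then 7 else 2)) + (3 + ((\f.f) 5)))))
step 6: [if@0] (if (let u = (if ((\v.v) false) then ((\w.(\p.p)) true) else (\q.q)) in true) then (6 + 5) else (let b = (\c.(let d = 8 in (c || false))) in ((((\e.0) true) - (if false then 7 else 2)) + (3 + ((\f.f) 5)))))
step 7: [let@0] (if true then (6 + 5) else (let b = (\c.(let d = 8 in (c || false))) in ((((\e.0) true) - (if false then 7 else 2)) + (3 + ((\f.f) 5)))))
step 8: [if@root] (6 + 5)
step 9: [delta@root] 11

Answer: 11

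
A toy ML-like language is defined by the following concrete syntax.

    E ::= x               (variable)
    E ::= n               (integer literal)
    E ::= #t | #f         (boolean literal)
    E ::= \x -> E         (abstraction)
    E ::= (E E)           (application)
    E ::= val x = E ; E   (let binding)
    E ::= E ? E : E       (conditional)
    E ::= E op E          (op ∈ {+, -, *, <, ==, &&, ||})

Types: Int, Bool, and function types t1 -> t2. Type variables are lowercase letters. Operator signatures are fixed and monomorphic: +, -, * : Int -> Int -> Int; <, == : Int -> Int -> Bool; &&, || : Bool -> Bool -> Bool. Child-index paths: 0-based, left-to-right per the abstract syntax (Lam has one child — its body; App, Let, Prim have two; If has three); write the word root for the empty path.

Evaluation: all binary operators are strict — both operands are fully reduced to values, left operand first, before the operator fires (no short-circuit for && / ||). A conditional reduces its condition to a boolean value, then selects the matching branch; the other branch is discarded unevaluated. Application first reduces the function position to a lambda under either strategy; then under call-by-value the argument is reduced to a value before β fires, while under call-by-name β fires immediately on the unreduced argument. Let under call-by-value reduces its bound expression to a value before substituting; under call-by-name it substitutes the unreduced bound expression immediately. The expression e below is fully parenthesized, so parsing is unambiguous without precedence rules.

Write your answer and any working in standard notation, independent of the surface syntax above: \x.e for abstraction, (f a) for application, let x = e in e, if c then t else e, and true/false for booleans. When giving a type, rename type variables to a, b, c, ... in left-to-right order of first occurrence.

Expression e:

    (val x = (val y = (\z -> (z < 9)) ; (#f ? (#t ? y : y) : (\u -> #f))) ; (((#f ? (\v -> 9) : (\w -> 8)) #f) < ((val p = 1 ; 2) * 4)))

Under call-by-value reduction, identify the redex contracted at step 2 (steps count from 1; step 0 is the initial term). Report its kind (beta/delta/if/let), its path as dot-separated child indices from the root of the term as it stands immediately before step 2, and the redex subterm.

Trace:
step 0: (let x = (let y = (\z.(z < 9)) in (if false then (if true then y else y) else (\u.false))) in (((if false then (\v.9) else (\w.8)) false) < ((let p = 1 in 2) * 4)))
step 1: [let@0] (let x = (if false then (if true then (\z.(z < 9)) else (\z.(z < 9))) else (\u.false)) in (((if false then (\v.9) else (\w.8)) false) < ((let p = 1 in 2) * 4)))
step 2: [if@0] (let x = (\u.false) in (((if false then (\v.9) else (\w.8)) false) < ((let p = 1 in 2) * 4)))

Answer: if at 0 : (if false then (if true then (\z.(z < 9)) else (\z.(z < 9))) else (\u.false))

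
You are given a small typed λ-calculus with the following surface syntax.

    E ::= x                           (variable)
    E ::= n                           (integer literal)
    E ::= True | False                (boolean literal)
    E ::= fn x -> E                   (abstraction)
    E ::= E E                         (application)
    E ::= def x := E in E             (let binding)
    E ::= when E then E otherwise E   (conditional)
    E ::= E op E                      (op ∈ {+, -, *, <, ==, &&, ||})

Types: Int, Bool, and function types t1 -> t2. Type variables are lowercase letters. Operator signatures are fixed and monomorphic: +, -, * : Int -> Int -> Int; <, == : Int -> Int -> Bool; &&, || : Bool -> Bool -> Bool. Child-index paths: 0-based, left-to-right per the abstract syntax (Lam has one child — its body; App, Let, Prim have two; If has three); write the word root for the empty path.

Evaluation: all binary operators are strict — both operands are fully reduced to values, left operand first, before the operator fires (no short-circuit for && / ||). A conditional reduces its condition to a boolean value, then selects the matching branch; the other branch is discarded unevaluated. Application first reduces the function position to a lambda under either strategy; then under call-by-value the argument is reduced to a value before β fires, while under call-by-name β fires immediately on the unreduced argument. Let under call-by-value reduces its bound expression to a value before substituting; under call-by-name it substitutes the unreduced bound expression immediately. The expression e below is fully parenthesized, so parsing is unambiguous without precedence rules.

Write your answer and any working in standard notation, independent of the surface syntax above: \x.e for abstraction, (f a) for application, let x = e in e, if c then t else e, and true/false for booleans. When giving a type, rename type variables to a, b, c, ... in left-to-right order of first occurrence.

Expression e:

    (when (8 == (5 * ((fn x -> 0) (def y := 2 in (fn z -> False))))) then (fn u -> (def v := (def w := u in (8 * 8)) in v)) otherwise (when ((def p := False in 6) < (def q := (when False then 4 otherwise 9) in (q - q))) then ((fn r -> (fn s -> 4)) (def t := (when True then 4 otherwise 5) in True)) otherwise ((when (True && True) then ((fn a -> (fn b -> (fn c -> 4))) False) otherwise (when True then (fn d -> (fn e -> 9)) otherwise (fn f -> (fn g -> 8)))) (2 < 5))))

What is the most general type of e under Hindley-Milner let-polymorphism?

Answer: a -> Int

Derivation:
  unify Int ~ Int
  unify Int ~ Int
\x._ : a -> Int
let y : Int
\z._ : b -> Bool
  unify a -> Int ~ (b -> Bool) -> c
  unify a ~ b -> Bool
  unify Int ~ c
_ _ : Int
  unify Int ~ Int
  unify Int ~ Int
  unify Bool ~ Bool
u : d
let w : d
  unify Int ~ Int
  unify Int ~ Int
let v : Int
v : Int
\u._ : d -> Int
let p : Bool
  unify Int ~ Int
  unify Bool ~ Bool
  unify Int ~ Int
let q : Int
q : Int
  unify Int ~ Int
q : Int
  unify Int ~ Int
  unify Int ~ Int
  unify Bool ~ Bool
\s._ : f -> Int
\r._ : e -> f -> Int
  unify Bool ~ Bool
  unify Int ~ Int
let t : Int
  unify e -> f -> Int ~ Bool -> g
  unify e ~ Bool
  unify f -> Int ~ g
_ _ : f -> Int
  unify Bool ~ Bool
  unify Bool ~ Bool
  unify Bool ~ Bool
\c._ : j -> Int
\b._ : i -> j -> Int
\a._ : h -> i -> j -> Int
  unify h -> i -> j -> Int ~ Bool -> k
  unify h ~ Bool
  unify i -> j -> Int ~ k
_ _ : i -> j -> Int
  unify Bool ~ Bool
\e._ : m -> Int
\d._ : l -> m -> Int
\g._ : o -> Int
\f._ : n -> o -> Int
  unify l -> m -> Int ~ n -> o -> Int
  unify l ~ n
  unify m -> Int ~ o -> Int
  unify m ~ o
  unify Int ~ Int
  unify i -> j -> Int ~ n -> o -> Int
  unify i ~ n
  unify j -> Int ~ o -> Int
  unify j ~ o
  unify Int ~ Int
  unify Int ~ Int
  unify Int ~ Int
  unify n -> o -> Int ~ Bool -> p
  unify n ~ Bool
  unify o -> Int ~ p
_ _ : o -> Int
  unify f -> Int ~ o -> Int
  unify f ~ o
  unify Int ~ Int
  unify d -> Int ~ o -> Int
  unify d ~ o
  unify Int ~ Int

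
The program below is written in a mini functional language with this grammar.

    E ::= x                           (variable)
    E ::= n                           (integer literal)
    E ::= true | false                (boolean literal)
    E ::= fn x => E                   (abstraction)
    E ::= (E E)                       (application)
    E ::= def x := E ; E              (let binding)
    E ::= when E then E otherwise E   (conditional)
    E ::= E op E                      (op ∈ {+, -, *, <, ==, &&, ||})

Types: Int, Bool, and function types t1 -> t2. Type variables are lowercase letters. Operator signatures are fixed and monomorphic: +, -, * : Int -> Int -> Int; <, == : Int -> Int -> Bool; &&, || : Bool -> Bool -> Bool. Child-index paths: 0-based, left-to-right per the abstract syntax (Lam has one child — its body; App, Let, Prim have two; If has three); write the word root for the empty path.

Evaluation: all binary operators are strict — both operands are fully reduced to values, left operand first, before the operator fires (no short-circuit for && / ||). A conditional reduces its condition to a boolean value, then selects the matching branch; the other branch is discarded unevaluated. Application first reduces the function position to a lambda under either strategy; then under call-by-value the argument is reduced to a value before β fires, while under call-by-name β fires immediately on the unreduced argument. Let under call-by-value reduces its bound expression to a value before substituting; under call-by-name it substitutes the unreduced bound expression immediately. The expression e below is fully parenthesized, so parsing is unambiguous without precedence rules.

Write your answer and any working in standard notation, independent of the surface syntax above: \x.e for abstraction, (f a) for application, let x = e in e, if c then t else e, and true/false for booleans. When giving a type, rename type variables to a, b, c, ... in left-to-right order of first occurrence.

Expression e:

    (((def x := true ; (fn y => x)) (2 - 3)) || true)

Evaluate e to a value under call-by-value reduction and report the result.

Derivation:
step 0: (((let x = true in (\y.x)) (2 - 3)) || true)
step 1: [let@0.0] (((\y.true) (2 - 3)) || true)
step 2: [delta@0.1] (((\y.true) -1) || true)
step 3: [beta@0] (true || true)
step 4: [delta@root] true

Answer: true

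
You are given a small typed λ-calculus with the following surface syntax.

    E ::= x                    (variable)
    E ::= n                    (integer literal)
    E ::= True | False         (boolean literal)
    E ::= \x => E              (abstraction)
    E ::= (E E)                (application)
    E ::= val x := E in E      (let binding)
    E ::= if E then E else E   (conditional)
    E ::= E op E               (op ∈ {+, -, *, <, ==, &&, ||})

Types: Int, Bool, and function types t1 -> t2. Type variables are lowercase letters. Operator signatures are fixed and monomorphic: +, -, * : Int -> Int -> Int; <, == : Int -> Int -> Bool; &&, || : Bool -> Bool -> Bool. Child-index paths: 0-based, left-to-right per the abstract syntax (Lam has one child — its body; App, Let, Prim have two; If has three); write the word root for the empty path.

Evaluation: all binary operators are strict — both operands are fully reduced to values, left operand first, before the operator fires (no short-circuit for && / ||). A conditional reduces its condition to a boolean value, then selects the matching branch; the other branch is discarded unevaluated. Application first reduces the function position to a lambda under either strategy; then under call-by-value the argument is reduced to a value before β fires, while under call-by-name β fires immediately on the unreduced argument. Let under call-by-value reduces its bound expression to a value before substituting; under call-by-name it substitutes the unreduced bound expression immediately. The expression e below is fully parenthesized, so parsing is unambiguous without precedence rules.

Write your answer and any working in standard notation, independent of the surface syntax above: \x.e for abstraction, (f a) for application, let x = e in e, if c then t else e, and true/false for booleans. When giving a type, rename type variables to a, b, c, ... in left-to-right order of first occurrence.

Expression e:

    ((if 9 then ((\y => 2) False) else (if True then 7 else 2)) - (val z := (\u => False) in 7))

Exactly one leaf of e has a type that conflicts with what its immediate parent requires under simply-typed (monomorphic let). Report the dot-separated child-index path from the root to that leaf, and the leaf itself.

Trace:
  unify Int ~ Bool
  FAIL: mismatch Int ~ Bool

Answer: 0.0 : 9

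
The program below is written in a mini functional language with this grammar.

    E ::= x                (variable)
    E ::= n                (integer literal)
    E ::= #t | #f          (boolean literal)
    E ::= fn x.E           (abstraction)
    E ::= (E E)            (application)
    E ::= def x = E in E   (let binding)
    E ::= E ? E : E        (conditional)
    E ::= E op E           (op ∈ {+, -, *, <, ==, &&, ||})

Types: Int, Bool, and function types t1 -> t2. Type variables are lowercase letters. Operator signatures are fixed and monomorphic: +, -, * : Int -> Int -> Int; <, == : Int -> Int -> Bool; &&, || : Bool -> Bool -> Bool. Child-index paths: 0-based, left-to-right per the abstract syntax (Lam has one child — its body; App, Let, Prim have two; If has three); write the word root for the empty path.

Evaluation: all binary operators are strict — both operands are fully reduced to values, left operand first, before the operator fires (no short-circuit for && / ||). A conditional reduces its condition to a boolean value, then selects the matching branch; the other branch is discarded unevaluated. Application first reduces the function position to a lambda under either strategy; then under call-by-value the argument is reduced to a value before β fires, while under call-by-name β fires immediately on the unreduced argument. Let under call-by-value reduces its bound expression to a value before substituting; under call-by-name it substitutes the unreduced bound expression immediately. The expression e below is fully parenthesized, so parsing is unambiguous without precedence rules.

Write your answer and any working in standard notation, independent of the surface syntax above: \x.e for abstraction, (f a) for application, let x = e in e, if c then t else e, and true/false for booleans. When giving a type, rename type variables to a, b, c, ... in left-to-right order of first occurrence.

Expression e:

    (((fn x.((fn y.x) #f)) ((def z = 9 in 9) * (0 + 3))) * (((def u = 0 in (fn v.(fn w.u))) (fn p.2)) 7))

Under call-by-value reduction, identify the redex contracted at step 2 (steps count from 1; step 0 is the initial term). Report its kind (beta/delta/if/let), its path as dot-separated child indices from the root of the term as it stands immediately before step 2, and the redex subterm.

Answer: delta at 0.1.1 : (0 + 3)

Working:
step 0: (((\x.((\y.x) false)) ((let z = 9 in 9) * (0 + 3))) * (((let u = 0 in (\v.(\w.u))) (\p.2)) 7))
step 1: [let@0.1.0] (((\x.((\y.x) false)) (9 * (0 + 3))) * (((let u = 0 in (\v.(\w.u))) (\p.2)) 7))
step 2: [delta@0.1.1] (((\x.((\y.x) false)) (9 * 3)) * (((let u = 0 in (\v.(\w.u))) (\p.2)) 7))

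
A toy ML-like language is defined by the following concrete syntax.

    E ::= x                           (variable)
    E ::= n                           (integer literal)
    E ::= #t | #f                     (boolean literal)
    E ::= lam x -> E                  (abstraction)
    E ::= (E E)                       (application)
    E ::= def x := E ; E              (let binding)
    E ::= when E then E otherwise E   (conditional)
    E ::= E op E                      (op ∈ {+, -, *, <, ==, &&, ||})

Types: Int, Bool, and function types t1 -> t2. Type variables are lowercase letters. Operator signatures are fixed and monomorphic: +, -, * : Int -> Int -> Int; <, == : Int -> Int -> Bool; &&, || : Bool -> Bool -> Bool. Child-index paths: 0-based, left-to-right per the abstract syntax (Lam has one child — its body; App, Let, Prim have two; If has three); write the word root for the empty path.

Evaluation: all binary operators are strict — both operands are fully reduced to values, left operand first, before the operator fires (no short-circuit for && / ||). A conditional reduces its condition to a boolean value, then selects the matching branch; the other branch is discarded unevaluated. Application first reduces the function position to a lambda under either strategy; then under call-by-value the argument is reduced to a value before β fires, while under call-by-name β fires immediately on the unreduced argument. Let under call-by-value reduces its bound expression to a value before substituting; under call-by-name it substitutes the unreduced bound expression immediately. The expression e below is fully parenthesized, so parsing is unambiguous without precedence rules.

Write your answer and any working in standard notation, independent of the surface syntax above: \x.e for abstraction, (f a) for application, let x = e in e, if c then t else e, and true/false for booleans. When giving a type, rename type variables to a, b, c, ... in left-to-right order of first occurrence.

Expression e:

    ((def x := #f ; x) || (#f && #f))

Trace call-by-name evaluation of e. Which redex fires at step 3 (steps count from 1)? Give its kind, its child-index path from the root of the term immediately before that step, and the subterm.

Working:
step 0: ((let x = false in x) || (false && false))
step 1: [let@0] (false || (false && false))
step 2: [delta@1] (false || false)
step 3: [delta@root] false

Answer: delta at root : (false || false)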